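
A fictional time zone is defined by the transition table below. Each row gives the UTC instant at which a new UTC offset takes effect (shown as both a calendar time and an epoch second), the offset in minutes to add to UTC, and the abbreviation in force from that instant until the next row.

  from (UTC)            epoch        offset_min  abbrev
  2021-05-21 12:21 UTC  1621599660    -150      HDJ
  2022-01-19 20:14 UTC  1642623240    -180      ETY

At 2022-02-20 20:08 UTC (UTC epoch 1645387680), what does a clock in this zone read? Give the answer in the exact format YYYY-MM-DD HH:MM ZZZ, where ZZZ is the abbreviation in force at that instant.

Query: 2022-02-20 20:08 UTC
Rule 2/2 (ETY, -03:00): 2022-01-19 20:14 UTC ≤ query < +∞
20·60 + 8 - 180 = 1028 min
1028 = 0·1440 + 1028; 1028 = 17·60 + 8 → 17:08, same day
→ 2022-02-20 17:08 ETY

2022-02-20 17:08 ETY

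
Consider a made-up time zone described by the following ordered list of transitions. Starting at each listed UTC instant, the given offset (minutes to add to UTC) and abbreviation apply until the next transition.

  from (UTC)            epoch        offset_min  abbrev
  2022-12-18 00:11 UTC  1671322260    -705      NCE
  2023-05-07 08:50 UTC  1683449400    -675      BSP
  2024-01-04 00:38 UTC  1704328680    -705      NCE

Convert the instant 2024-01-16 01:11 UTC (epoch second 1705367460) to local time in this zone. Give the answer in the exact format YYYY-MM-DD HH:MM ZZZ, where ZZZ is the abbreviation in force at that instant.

Query: 2024-01-16 01:11 UTC
Rule 3/3 (NCE, -11:45): 2024-01-04 00:38 UTC ≤ query < +∞
1·60 + 11 - 705 = -634 min
-634 = -1·1440 + 806; 806 = 13·60 + 26 → 13:26, 2024-01-16 - 1 day = 2024-01-15
→ 2024-01-15 13:26 NCE

2024-01-15 13:26 NCE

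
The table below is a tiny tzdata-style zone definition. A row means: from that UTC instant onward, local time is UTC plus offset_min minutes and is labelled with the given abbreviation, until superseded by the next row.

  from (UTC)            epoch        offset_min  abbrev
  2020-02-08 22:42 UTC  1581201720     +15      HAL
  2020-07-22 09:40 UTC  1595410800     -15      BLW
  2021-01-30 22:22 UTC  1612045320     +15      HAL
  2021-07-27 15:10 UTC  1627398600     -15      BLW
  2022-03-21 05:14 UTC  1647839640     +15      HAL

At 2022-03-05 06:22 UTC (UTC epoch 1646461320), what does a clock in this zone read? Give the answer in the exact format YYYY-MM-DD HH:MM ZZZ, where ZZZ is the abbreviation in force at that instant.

2022-03-05 06:07 BLW

Query: 2022-03-05 06:22 UTC
Rule 4/5 (BLW, -00:15): 2021-07-27 15:10 UTC ≤ query < 2022-03-21 05:14 UTC
6·60 + 22 - 15 = 367 min
367 = 0·1440 + 367; 367 = 6·60 + 7 → 06:07, same day
→ 2022-03-05 06:07 BLW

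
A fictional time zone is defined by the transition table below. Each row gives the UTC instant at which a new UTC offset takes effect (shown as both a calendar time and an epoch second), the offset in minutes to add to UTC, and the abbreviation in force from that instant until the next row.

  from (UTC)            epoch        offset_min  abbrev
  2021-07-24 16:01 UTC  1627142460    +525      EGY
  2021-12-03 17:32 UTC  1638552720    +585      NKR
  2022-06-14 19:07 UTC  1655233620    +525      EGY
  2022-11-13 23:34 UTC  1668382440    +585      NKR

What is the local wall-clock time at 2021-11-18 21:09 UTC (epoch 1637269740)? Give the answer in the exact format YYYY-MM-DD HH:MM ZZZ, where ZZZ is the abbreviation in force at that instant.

2021-11-19 05:54 EGY

Query: 2021-11-18 21:09 UTC
Rule 1/4 (EGY, +08:45): 2021-07-24 16:01 UTC ≤ query < 2021-12-03 17:32 UTC
21·60 + 9 + 525 = 1794 min
1794 = 1·1440 + 354; 354 = 5·60 + 54 → 05:54, 2021-11-18 + 1 day = 2021-11-19
→ 2021-11-19 05:54 EGY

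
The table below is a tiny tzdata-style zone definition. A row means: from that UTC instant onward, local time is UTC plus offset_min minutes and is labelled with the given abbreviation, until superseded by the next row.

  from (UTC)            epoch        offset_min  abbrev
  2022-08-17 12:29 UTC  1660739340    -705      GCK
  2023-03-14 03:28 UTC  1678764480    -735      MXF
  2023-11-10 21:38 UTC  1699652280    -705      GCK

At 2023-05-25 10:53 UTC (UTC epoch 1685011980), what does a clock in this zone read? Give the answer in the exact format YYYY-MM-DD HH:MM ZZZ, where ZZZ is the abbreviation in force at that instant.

Query: 2023-05-25 10:53 UTC
Rule 2/3 (MXF, -12:15): 2023-03-14 03:28 UTC ≤ query < 2023-11-10 21:38 UTC
10·60 + 53 - 735 = -82 min
-82 = -1·1440 + 1358; 1358 = 22·60 + 38 → 22:38, 2023-05-25 - 1 day = 2023-05-24
→ 2023-05-24 22:38 MXF

2023-05-24 22:38 MXF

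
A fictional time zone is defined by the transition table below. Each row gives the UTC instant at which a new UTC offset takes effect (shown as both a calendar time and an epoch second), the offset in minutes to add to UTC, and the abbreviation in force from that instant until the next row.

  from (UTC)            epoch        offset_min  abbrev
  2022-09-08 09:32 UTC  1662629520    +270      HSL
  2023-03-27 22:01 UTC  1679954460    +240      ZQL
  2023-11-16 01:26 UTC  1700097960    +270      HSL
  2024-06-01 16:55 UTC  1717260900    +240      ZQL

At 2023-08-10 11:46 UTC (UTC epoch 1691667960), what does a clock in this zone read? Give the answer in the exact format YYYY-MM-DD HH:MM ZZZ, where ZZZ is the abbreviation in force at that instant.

Query: 2023-08-10 11:46 UTC
Rule 2/4 (ZQL, +04:00): 2023-03-27 22:01 UTC ≤ query < 2023-11-16 01:26 UTC
11·60 + 46 + 240 = 946 min
946 = 0·1440 + 946; 946 = 15·60 + 46 → 15:46, same day
→ 2023-08-10 15:46 ZQL

2023-08-10 15:46 ZQL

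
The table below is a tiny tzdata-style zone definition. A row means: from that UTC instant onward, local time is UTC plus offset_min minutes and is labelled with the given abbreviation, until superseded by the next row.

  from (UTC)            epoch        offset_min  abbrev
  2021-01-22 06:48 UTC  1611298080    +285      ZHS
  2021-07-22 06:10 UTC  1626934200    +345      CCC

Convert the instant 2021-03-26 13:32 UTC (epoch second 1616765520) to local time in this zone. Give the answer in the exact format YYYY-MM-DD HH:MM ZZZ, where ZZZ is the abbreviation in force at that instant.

Query: 2021-03-26 13:32 UTC
Rule 1/2 (ZHS, +04:45): 2021-01-22 06:48 UTC ≤ query < 2021-07-22 06:10 UTC
13·60 + 32 + 285 = 1097 min
1097 = 0·1440 + 1097; 1097 = 18·60 + 17 → 18:17, same day
→ 2021-03-26 18:17 ZHS

2021-03-26 18:17 ZHS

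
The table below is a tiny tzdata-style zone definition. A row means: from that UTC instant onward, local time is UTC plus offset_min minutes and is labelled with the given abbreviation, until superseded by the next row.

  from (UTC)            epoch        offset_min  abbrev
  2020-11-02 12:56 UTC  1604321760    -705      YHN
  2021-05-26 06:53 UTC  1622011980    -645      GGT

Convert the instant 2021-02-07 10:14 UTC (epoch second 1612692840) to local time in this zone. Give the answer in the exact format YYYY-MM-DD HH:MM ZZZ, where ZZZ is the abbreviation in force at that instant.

2021-02-06 22:29 YHN

Query: 2021-02-07 10:14 UTC
Rule 1/2 (YHN, -11:45): 2020-11-02 12:56 UTC ≤ query < 2021-05-26 06:53 UTC
10·60 + 14 - 705 = -91 min
-91 = -1·1440 + 1349; 1349 = 22·60 + 29 → 22:29, 2021-02-07 - 1 day = 2021-02-06
→ 2021-02-06 22:29 YHN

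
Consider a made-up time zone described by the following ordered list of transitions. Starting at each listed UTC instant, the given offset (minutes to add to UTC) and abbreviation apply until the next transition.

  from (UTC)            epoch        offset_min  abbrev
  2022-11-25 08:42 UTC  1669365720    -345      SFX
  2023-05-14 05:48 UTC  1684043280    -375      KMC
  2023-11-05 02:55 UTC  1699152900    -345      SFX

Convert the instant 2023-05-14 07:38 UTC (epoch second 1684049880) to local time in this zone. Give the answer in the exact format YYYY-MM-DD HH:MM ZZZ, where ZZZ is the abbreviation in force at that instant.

2023-05-14 01:23 KMC

Query: 2023-05-14 07:38 UTC
Rule 2/3 (KMC, -06:15): 2023-05-14 05:48 UTC ≤ query < 2023-11-05 02:55 UTC
7·60 + 38 - 375 = 83 min
83 = 0·1440 + 83; 83 = 1·60 + 23 → 01:23, same day
→ 2023-05-14 01:23 KMC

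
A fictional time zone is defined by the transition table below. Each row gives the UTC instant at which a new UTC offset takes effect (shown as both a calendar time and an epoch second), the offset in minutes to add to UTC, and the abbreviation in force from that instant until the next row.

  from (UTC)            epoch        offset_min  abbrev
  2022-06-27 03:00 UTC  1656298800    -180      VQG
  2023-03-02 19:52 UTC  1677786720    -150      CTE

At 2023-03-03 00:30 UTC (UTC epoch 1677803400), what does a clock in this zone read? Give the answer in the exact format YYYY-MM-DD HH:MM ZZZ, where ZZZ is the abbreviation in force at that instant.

Query: 2023-03-03 00:30 UTC
Rule 2/2 (CTE, -02:30): 2023-03-02 19:52 UTC ≤ query < +∞
0·60 + 30 - 150 = -120 min
-120 = -1·1440 + 1320; 1320 = 22·60 + 0 → 22:00, 2023-03-03 - 1 day = 2023-03-02
→ 2023-03-02 22:00 CTE

2023-03-02 22:00 CTE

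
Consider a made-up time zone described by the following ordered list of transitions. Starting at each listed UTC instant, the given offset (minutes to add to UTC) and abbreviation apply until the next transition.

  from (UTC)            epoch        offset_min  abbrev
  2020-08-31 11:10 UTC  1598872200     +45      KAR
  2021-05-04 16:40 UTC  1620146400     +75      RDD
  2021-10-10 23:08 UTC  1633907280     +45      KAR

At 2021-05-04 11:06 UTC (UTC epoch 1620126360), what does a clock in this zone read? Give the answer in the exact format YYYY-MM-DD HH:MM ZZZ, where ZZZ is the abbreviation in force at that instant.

2021-05-04 11:51 KAR

Query: 2021-05-04 11:06 UTC
Rule 1/3 (KAR, +00:45): 2020-08-31 11:10 UTC ≤ query < 2021-05-04 16:40 UTC
11·60 + 6 + 45 = 711 min
711 = 0·1440 + 711; 711 = 11·60 + 51 → 11:51, same day
→ 2021-05-04 11:51 KAR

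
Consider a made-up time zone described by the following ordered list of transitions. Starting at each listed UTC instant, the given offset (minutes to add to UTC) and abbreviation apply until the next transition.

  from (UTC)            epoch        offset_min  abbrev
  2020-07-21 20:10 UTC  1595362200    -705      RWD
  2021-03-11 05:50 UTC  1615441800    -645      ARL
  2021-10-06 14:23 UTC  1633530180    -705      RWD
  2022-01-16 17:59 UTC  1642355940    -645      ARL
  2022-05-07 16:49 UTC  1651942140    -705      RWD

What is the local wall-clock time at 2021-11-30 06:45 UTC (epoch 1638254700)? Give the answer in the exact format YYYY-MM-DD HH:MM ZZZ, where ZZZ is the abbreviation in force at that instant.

2021-11-29 19:00 RWD

Query: 2021-11-30 06:45 UTC
Rule 3/5 (RWD, -11:45): 2021-10-06 14:23 UTC ≤ query < 2022-01-16 17:59 UTC
6·60 + 45 - 705 = -300 min
-300 = -1·1440 + 1140; 1140 = 19·60 + 0 → 19:00, 2021-11-30 - 1 day = 2021-11-29
→ 2021-11-29 19:00 RWD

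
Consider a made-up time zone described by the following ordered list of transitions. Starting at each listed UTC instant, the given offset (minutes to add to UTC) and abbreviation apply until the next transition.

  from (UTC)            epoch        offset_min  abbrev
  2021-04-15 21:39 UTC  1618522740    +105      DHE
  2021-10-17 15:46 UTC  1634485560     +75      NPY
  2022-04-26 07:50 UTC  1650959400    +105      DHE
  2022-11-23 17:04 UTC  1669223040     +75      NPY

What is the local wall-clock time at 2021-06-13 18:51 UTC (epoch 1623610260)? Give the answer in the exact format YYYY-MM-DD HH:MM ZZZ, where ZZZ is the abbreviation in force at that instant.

Query: 2021-06-13 18:51 UTC
Rule 1/4 (DHE, +01:45): 2021-04-15 21:39 UTC ≤ query < 2021-10-17 15:46 UTC
18·60 + 51 + 105 = 1236 min
1236 = 0·1440 + 1236; 1236 = 20·60 + 36 → 20:36, same day
→ 2021-06-13 20:36 DHE

2021-06-13 20:36 DHE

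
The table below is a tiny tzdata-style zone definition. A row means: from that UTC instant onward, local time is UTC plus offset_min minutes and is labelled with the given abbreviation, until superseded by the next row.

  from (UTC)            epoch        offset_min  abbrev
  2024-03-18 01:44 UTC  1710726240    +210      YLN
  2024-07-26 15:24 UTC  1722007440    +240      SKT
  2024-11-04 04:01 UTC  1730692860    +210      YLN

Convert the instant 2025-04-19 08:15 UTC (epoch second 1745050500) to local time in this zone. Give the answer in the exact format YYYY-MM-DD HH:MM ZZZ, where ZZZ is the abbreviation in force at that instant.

2025-04-19 11:45 YLN

Query: 2025-04-19 08:15 UTC
Rule 3/3 (YLN, +03:30): 2024-11-04 04:01 UTC ≤ query < +∞
8·60 + 15 + 210 = 705 min
705 = 0·1440 + 705; 705 = 11·60 + 45 → 11:45, same day
→ 2025-04-19 11:45 YLN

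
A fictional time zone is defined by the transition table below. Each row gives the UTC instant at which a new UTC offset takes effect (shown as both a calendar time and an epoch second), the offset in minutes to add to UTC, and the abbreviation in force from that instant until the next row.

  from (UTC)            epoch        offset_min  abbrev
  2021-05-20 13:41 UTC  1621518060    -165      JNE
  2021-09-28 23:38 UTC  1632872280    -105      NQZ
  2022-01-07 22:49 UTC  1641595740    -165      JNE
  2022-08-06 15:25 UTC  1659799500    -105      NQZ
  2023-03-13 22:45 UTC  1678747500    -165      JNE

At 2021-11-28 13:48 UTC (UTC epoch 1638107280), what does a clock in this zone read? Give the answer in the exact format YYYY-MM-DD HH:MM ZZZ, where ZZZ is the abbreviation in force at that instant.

Query: 2021-11-28 13:48 UTC
Rule 2/5 (NQZ, -01:45): 2021-09-28 23:38 UTC ≤ query < 2022-01-07 22:49 UTC
13·60 + 48 - 105 = 723 min
723 = 0·1440 + 723; 723 = 12·60 + 3 → 12:03, same day
→ 2021-11-28 12:03 NQZ

2021-11-28 12:03 NQZ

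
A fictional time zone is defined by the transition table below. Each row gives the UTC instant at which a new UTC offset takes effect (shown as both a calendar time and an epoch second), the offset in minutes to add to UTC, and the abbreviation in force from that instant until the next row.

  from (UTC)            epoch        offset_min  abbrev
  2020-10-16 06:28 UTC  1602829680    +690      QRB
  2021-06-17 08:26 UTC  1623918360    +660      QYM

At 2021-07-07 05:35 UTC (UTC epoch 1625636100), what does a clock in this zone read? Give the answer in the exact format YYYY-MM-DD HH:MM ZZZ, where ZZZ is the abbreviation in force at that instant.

Query: 2021-07-07 05:35 UTC
Rule 2/2 (QYM, +11:00): 2021-06-17 08:26 UTC ≤ query < +∞
5·60 + 35 + 660 = 995 min
995 = 0·1440 + 995; 995 = 16·60 + 35 → 16:35, same day
→ 2021-07-07 16:35 QYM

2021-07-07 16:35 QYM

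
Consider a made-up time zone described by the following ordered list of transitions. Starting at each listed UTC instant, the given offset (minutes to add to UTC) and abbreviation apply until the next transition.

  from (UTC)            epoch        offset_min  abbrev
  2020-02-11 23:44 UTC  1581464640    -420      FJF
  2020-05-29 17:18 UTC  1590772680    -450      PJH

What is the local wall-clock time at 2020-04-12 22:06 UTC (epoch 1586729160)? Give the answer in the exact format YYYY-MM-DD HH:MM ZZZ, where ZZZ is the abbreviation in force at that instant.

Query: 2020-04-12 22:06 UTC
Rule 1/2 (FJF, -07:00): 2020-02-11 23:44 UTC ≤ query < 2020-05-29 17:18 UTC
22·60 + 6 - 420 = 906 min
906 = 0·1440 + 906; 906 = 15·60 + 6 → 15:06, same day
→ 2020-04-12 15:06 FJF

2020-04-12 15:06 FJF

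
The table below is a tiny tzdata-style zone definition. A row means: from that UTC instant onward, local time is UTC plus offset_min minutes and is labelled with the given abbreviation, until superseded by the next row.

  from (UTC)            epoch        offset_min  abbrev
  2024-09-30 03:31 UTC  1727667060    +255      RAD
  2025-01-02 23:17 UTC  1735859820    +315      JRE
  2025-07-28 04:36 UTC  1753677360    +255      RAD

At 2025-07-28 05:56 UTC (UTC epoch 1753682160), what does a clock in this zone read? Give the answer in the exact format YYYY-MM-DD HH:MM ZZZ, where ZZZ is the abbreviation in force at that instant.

Query: 2025-07-28 05:56 UTC
Rule 3/3 (RAD, +04:15): 2025-07-28 04:36 UTC ≤ query < +∞
5·60 + 56 + 255 = 611 min
611 = 0·1440 + 611; 611 = 10·60 + 11 → 10:11, same day
→ 2025-07-28 10:11 RAD

2025-07-28 10:11 RAD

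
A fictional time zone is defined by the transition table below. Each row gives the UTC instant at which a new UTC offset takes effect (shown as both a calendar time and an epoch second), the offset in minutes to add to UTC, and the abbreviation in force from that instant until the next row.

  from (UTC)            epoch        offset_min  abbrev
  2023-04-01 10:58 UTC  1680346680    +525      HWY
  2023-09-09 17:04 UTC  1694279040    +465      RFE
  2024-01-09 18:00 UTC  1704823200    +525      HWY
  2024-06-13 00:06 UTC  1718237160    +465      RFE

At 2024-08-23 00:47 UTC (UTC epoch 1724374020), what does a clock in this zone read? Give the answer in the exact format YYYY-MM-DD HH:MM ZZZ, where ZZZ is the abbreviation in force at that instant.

Query: 2024-08-23 00:47 UTC
Rule 4/4 (RFE, +07:45): 2024-06-13 00:06 UTC ≤ query < +∞
0·60 + 47 + 465 = 512 min
512 = 0·1440 + 512; 512 = 8·60 + 32 → 08:32, same day
→ 2024-08-23 08:32 RFE

2024-08-23 08:32 RFE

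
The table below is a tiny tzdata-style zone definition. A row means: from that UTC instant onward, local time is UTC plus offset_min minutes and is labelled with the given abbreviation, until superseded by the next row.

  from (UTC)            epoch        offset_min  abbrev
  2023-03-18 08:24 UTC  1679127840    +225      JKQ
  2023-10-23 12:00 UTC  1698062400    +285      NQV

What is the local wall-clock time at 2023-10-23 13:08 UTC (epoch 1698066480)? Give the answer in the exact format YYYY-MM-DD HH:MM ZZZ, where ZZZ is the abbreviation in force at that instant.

Query: 2023-10-23 13:08 UTC
Rule 2/2 (NQV, +04:45): 2023-10-23 12:00 UTC ≤ query < +∞
13·60 + 8 + 285 = 1073 min
1073 = 0·1440 + 1073; 1073 = 17·60 + 53 → 17:53, same day
→ 2023-10-23 17:53 NQV

2023-10-23 17:53 NQV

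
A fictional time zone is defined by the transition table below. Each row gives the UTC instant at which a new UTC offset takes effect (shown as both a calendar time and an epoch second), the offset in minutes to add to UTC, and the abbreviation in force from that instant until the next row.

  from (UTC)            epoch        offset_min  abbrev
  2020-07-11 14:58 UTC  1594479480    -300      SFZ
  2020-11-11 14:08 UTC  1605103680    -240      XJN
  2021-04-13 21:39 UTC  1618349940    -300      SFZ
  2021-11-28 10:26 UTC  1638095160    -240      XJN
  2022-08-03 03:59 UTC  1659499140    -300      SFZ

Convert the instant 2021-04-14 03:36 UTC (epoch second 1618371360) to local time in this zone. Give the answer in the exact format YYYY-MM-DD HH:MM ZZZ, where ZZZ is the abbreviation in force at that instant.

2021-04-13 22:36 SFZ

Query: 2021-04-14 03:36 UTC
Rule 3/5 (SFZ, -05:00): 2021-04-13 21:39 UTC ≤ query < 2021-11-28 10:26 UTC
3·60 + 36 - 300 = -84 min
-84 = -1·1440 + 1356; 1356 = 22·60 + 36 → 22:36, 2021-04-14 - 1 day = 2021-04-13
→ 2021-04-13 22:36 SFZ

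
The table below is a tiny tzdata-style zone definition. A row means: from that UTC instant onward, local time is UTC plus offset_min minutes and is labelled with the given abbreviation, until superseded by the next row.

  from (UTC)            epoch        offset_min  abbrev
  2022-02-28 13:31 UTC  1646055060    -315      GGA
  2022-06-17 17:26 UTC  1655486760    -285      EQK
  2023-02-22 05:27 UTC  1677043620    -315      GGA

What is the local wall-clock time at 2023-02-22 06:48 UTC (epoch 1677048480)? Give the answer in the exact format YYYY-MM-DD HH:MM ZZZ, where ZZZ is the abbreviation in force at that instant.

Query: 2023-02-22 06:48 UTC
Rule 3/3 (GGA, -05:15): 2023-02-22 05:27 UTC ≤ query < +∞
6·60 + 48 - 315 = 93 min
93 = 0·1440 + 93; 93 = 1·60 + 33 → 01:33, same day
→ 2023-02-22 01:33 GGA

2023-02-22 01:33 GGA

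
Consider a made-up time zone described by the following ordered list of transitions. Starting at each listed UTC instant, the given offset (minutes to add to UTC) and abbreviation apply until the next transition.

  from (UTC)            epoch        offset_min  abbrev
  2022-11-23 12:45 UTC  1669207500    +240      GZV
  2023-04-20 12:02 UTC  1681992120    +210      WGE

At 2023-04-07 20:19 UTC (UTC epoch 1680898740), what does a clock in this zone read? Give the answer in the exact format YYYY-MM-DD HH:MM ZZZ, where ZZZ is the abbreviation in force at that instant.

2023-04-08 00:19 GZV

Query: 2023-04-07 20:19 UTC
Rule 1/2 (GZV, +04:00): 2022-11-23 12:45 UTC ≤ query < 2023-04-20 12:02 UTC
20·60 + 19 + 240 = 1459 min
1459 = 1·1440 + 19; 19 = 0·60 + 19 → 00:19, 2023-04-07 + 1 day = 2023-04-08
→ 2023-04-08 00:19 GZV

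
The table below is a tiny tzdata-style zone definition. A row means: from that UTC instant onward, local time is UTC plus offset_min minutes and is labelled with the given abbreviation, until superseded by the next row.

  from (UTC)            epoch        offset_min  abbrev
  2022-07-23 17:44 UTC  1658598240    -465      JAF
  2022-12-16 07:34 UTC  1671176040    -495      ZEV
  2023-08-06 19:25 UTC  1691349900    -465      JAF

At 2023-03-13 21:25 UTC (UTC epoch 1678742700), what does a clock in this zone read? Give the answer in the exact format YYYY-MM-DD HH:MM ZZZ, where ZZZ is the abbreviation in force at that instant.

2023-03-13 13:10 ZEV

Query: 2023-03-13 21:25 UTC
Rule 2/3 (ZEV, -08:15): 2022-12-16 07:34 UTC ≤ query < 2023-08-06 19:25 UTC
21·60 + 25 - 495 = 790 min
790 = 0·1440 + 790; 790 = 13·60 + 10 → 13:10, same day
→ 2023-03-13 13:10 ZEV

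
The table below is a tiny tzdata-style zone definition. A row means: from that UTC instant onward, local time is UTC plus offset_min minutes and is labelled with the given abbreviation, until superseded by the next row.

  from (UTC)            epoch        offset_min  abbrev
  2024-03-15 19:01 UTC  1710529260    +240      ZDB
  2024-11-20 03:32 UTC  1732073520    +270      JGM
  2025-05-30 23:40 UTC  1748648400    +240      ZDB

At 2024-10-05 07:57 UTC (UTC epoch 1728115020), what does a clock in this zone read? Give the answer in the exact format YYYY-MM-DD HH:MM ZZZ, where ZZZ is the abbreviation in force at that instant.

2024-10-05 11:57 ZDB

Query: 2024-10-05 07:57 UTC
Rule 1/3 (ZDB, +04:00): 2024-03-15 19:01 UTC ≤ query < 2024-11-20 03:32 UTC
7·60 + 57 + 240 = 717 min
717 = 0·1440 + 717; 717 = 11·60 + 57 → 11:57, same day
→ 2024-10-05 11:57 ZDB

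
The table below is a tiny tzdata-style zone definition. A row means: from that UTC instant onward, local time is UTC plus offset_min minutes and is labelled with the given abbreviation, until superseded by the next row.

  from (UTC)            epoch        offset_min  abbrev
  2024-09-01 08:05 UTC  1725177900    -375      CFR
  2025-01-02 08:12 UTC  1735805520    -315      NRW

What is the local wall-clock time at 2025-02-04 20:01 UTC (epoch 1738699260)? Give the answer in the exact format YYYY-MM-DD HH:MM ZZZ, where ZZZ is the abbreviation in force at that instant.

2025-02-04 14:46 NRW

Query: 2025-02-04 20:01 UTC
Rule 2/2 (NRW, -05:15): 2025-01-02 08:12 UTC ≤ query < +∞
20·60 + 1 - 315 = 886 min
886 = 0·1440 + 886; 886 = 14·60 + 46 → 14:46, same day
→ 2025-02-04 14:46 NRW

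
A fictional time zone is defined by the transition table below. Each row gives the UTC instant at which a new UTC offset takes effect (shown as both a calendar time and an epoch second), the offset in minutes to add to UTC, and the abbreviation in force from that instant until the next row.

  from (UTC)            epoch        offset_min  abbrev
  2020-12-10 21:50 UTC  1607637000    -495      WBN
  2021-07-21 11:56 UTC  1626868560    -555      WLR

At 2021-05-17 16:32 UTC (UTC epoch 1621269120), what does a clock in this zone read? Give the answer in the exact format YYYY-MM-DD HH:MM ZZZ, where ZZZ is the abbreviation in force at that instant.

2021-05-17 08:17 WBN

Query: 2021-05-17 16:32 UTC
Rule 1/2 (WBN, -08:15): 2020-12-10 21:50 UTC ≤ query < 2021-07-21 11:56 UTC
16·60 + 32 - 495 = 497 min
497 = 0·1440 + 497; 497 = 8·60 + 17 → 08:17, same day
→ 2021-05-17 08:17 WBN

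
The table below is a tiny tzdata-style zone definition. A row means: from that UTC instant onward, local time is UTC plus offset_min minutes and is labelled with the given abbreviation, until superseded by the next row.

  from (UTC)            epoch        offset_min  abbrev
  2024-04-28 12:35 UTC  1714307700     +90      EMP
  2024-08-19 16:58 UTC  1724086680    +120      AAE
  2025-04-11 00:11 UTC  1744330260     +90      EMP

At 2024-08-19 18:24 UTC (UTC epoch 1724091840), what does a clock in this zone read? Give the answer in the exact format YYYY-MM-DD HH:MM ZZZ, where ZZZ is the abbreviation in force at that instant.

2024-08-19 20:24 AAE

Query: 2024-08-19 18:24 UTC
Rule 2/3 (AAE, +02:00): 2024-08-19 16:58 UTC ≤ query < 2025-04-11 00:11 UTC
18·60 + 24 + 120 = 1224 min
1224 = 0·1440 + 1224; 1224 = 20·60 + 24 → 20:24, same day
→ 2024-08-19 20:24 AAE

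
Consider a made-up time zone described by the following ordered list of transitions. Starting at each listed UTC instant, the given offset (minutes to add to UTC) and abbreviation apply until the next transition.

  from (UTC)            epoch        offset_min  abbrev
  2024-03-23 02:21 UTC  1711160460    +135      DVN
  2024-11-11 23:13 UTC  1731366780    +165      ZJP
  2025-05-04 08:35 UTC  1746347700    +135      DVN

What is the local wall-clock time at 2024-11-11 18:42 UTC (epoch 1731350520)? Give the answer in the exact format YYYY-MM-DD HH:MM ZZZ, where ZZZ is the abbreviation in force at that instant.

Query: 2024-11-11 18:42 UTC
Rule 1/3 (DVN, +02:15): 2024-03-23 02:21 UTC ≤ query < 2024-11-11 23:13 UTC
18·60 + 42 + 135 = 1257 min
1257 = 0·1440 + 1257; 1257 = 20·60 + 57 → 20:57, same day
→ 2024-11-11 20:57 DVN

2024-11-11 20:57 DVN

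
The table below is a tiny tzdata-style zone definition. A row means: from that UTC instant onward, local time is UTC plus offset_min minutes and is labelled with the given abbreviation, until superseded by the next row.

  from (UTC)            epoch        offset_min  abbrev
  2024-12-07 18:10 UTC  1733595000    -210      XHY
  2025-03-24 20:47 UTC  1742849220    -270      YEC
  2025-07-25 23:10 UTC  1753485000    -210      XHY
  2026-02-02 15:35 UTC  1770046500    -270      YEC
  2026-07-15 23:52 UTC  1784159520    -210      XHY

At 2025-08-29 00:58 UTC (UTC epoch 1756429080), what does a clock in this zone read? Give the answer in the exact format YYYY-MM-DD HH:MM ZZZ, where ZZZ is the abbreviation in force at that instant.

Query: 2025-08-29 00:58 UTC
Rule 3/5 (XHY, -03:30): 2025-07-25 23:10 UTC ≤ query < 2026-02-02 15:35 UTC
0·60 + 58 - 210 = -152 min
-152 = -1·1440 + 1288; 1288 = 21·60 + 28 → 21:28, 2025-08-29 - 1 day = 2025-08-28
→ 2025-08-28 21:28 XHY

2025-08-28 21:28 XHY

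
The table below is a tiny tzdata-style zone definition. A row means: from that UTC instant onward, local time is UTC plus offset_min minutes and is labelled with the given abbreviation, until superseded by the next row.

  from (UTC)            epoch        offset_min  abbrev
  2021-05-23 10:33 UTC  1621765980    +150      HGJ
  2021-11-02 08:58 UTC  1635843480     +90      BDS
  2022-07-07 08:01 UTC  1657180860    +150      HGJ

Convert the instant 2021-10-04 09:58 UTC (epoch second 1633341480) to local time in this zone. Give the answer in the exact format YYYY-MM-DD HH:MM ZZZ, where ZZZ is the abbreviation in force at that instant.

Query: 2021-10-04 09:58 UTC
Rule 1/3 (HGJ, +02:30): 2021-05-23 10:33 UTC ≤ query < 2021-11-02 08:58 UTC
9·60 + 58 + 150 = 748 min
748 = 0·1440 + 748; 748 = 12·60 + 28 → 12:28, same day
→ 2021-10-04 12:28 HGJ

2021-10-04 12:28 HGJ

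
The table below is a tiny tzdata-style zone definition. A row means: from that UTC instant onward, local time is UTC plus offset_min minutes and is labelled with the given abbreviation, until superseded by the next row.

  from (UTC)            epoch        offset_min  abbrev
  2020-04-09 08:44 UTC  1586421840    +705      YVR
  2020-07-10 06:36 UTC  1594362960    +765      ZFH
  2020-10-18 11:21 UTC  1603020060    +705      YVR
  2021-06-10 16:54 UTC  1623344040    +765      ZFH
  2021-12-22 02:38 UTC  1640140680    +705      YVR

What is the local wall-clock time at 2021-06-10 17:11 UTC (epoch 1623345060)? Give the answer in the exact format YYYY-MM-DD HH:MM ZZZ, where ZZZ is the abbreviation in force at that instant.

2021-06-11 05:56 ZFH

Query: 2021-06-10 17:11 UTC
Rule 4/5 (ZFH, +12:45): 2021-06-10 16:54 UTC ≤ query < 2021-12-22 02:38 UTC
17·60 + 11 + 765 = 1796 min
1796 = 1·1440 + 356; 356 = 5·60 + 56 → 05:56, 2021-06-10 + 1 day = 2021-06-11
→ 2021-06-11 05:56 ZFH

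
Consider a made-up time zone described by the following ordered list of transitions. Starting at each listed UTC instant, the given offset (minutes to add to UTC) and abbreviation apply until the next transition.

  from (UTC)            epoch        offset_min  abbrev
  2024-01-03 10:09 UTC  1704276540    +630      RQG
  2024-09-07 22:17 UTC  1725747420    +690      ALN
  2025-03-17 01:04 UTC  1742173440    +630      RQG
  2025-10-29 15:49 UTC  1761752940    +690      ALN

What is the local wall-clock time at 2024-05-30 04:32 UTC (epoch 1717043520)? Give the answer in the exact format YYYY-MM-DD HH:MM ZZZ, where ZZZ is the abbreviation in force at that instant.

Query: 2024-05-30 04:32 UTC
Rule 1/4 (RQG, +10:30): 2024-01-03 10:09 UTC ≤ query < 2024-09-07 22:17 UTC
4·60 + 32 + 630 = 902 min
902 = 0·1440 + 902; 902 = 15·60 + 2 → 15:02, same day
→ 2024-05-30 15:02 RQG

2024-05-30 15:02 RQG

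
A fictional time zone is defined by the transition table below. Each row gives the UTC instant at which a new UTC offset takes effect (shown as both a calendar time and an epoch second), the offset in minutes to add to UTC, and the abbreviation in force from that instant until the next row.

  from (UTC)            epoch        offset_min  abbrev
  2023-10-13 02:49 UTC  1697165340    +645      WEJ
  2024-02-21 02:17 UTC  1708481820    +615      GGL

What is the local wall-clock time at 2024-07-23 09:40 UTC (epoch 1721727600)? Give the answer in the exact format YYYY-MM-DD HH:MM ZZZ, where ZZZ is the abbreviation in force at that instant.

Query: 2024-07-23 09:40 UTC
Rule 2/2 (GGL, +10:15): 2024-02-21 02:17 UTC ≤ query < +∞
9·60 + 40 + 615 = 1195 min
1195 = 0·1440 + 1195; 1195 = 19·60 + 55 → 19:55, same day
→ 2024-07-23 19:55 GGL

2024-07-23 19:55 GGL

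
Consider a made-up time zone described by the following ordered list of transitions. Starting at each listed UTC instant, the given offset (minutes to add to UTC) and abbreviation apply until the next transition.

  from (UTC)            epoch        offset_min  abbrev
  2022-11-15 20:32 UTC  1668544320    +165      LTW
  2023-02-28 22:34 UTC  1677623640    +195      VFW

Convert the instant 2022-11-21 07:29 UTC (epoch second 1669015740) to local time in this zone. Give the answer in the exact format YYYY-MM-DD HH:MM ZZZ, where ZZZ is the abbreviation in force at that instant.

Query: 2022-11-21 07:29 UTC
Rule 1/2 (LTW, +02:45): 2022-11-15 20:32 UTC ≤ query < 2023-02-28 22:34 UTC
7·60 + 29 + 165 = 614 min
614 = 0·1440 + 614; 614 = 10·60 + 14 → 10:14, same day
→ 2022-11-21 10:14 LTW

2022-11-21 10:14 LTW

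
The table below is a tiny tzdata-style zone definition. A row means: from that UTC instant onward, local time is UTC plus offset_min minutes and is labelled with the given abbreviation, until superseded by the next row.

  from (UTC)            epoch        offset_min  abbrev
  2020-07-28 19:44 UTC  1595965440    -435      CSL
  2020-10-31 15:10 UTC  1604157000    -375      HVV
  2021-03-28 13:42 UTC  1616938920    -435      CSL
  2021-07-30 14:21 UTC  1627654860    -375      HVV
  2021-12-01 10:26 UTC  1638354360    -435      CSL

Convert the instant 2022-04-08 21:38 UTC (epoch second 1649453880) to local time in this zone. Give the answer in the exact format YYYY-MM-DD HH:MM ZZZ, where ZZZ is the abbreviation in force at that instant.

2022-04-08 14:23 CSL

Query: 2022-04-08 21:38 UTC
Rule 5/5 (CSL, -07:15): 2021-12-01 10:26 UTC ≤ query < +∞
21·60 + 38 - 435 = 863 min
863 = 0·1440 + 863; 863 = 14·60 + 23 → 14:23, same day
→ 2022-04-08 14:23 CSL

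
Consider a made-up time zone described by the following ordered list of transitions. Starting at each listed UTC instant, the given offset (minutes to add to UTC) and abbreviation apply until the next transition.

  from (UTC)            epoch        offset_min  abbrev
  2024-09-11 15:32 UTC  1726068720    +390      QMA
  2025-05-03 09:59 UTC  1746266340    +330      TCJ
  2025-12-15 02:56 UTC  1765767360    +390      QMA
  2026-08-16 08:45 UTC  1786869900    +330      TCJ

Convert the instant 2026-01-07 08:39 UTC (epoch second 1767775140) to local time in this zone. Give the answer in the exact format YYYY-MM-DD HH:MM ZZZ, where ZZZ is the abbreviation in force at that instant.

Query: 2026-01-07 08:39 UTC
Rule 3/4 (QMA, +06:30): 2025-12-15 02:56 UTC ≤ query < 2026-08-16 08:45 UTC
8·60 + 39 + 390 = 909 min
909 = 0·1440 + 909; 909 = 15·60 + 9 → 15:09, same day
→ 2026-01-07 15:09 QMA

2026-01-07 15:09 QMA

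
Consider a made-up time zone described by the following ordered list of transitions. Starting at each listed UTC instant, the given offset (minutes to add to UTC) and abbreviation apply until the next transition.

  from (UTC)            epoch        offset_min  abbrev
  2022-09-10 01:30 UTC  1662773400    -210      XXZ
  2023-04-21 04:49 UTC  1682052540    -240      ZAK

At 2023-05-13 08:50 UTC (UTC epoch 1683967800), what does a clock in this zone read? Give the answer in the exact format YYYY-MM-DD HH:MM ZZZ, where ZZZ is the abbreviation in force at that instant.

Query: 2023-05-13 08:50 UTC
Rule 2/2 (ZAK, -04:00): 2023-04-21 04:49 UTC ≤ query < +∞
8·60 + 50 - 240 = 290 min
290 = 0·1440 + 290; 290 = 4·60 + 50 → 04:50, same day
→ 2023-05-13 04:50 ZAK

2023-05-13 04:50 ZAK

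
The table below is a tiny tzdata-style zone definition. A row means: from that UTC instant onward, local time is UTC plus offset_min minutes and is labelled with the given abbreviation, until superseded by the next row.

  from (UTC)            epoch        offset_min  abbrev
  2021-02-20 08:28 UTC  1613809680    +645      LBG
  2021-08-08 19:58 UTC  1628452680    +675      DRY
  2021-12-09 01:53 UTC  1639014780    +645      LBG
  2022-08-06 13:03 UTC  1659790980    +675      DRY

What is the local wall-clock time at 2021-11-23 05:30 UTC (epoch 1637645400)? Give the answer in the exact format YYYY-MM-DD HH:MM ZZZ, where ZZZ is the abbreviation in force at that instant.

Query: 2021-11-23 05:30 UTC
Rule 2/4 (DRY, +11:15): 2021-08-08 19:58 UTC ≤ query < 2021-12-09 01:53 UTC
5·60 + 30 + 675 = 1005 min
1005 = 0·1440 + 1005; 1005 = 16·60 + 45 → 16:45, same day
→ 2021-11-23 16:45 DRY

2021-11-23 16:45 DRY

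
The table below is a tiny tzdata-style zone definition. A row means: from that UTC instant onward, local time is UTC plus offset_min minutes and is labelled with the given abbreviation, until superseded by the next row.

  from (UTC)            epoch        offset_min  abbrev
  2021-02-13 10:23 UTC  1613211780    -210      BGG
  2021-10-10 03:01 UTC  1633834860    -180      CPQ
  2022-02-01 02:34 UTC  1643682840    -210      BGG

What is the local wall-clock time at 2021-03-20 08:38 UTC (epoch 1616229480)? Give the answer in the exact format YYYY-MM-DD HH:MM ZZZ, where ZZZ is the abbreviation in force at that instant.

2021-03-20 05:08 BGG

Query: 2021-03-20 08:38 UTC
Rule 1/3 (BGG, -03:30): 2021-02-13 10:23 UTC ≤ query < 2021-10-10 03:01 UTC
8·60 + 38 - 210 = 308 min
308 = 0·1440 + 308; 308 = 5·60 + 8 → 05:08, same day
→ 2021-03-20 05:08 BGG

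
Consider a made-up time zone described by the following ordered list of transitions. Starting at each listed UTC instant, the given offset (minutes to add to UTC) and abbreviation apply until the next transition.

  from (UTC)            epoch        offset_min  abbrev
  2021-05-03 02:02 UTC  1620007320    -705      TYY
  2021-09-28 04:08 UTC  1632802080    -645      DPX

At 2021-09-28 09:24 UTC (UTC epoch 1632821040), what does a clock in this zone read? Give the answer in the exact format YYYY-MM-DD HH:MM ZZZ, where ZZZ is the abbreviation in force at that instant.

2021-09-27 22:39 DPX

Query: 2021-09-28 09:24 UTC
Rule 2/2 (DPX, -10:45): 2021-09-28 04:08 UTC ≤ query < +∞
9·60 + 24 - 645 = -81 min
-81 = -1·1440 + 1359; 1359 = 22·60 + 39 → 22:39, 2021-09-28 - 1 day = 2021-09-27
→ 2021-09-27 22:39 DPX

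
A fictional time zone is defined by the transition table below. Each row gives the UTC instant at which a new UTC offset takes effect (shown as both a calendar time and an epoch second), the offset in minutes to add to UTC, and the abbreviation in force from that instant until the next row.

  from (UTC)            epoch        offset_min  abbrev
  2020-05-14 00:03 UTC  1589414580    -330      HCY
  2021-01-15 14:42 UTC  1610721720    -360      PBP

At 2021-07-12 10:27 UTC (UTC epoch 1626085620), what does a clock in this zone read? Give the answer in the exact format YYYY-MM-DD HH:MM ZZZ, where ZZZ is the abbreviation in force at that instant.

2021-07-12 04:27 PBP

Query: 2021-07-12 10:27 UTC
Rule 2/2 (PBP, -06:00): 2021-01-15 14:42 UTC ≤ query < +∞
10·60 + 27 - 360 = 267 min
267 = 0·1440 + 267; 267 = 4·60 + 27 → 04:27, same day
→ 2021-07-12 04:27 PBP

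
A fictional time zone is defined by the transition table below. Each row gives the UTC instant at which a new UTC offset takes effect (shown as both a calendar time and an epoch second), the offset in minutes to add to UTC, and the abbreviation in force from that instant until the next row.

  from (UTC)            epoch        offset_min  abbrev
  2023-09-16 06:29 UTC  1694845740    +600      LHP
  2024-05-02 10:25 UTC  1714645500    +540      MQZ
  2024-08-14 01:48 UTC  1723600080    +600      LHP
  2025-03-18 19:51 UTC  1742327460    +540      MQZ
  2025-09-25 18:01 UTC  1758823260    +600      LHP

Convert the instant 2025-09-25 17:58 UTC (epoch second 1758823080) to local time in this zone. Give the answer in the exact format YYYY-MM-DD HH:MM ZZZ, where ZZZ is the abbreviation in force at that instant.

2025-09-26 02:58 MQZ

Query: 2025-09-25 17:58 UTC
Rule 4/5 (MQZ, +09:00): 2025-03-18 19:51 UTC ≤ query < 2025-09-25 18:01 UTC
17·60 + 58 + 540 = 1618 min
1618 = 1·1440 + 178; 178 = 2·60 + 58 → 02:58, 2025-09-25 + 1 day = 2025-09-26
→ 2025-09-26 02:58 MQZ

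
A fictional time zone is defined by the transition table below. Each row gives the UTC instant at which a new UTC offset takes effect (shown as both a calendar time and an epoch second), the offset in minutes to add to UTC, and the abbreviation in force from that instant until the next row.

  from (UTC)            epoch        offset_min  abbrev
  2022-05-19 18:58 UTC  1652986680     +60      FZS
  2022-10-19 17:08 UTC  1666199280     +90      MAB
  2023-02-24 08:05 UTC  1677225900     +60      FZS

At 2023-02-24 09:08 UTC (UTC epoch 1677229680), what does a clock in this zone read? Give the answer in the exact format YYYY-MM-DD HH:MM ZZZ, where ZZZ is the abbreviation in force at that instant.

2023-02-24 10:08 FZS

Query: 2023-02-24 09:08 UTC
Rule 3/3 (FZS, +01:00): 2023-02-24 08:05 UTC ≤ query < +∞
9·60 + 8 + 60 = 608 min
608 = 0·1440 + 608; 608 = 10·60 + 8 → 10:08, same day
→ 2023-02-24 10:08 FZS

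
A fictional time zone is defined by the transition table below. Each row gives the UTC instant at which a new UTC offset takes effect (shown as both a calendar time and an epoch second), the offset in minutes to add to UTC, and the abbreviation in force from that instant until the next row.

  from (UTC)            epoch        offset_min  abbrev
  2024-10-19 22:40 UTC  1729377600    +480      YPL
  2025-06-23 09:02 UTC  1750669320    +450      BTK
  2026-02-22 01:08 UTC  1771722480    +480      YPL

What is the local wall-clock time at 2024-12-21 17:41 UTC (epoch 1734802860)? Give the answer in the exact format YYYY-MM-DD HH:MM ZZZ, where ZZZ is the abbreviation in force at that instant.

2024-12-22 01:41 YPL

Query: 2024-12-21 17:41 UTC
Rule 1/3 (YPL, +08:00): 2024-10-19 22:40 UTC ≤ query < 2025-06-23 09:02 UTC
17·60 + 41 + 480 = 1541 min
1541 = 1·1440 + 101; 101 = 1·60 + 41 → 01:41, 2024-12-21 + 1 day = 2024-12-22
→ 2024-12-22 01:41 YPL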